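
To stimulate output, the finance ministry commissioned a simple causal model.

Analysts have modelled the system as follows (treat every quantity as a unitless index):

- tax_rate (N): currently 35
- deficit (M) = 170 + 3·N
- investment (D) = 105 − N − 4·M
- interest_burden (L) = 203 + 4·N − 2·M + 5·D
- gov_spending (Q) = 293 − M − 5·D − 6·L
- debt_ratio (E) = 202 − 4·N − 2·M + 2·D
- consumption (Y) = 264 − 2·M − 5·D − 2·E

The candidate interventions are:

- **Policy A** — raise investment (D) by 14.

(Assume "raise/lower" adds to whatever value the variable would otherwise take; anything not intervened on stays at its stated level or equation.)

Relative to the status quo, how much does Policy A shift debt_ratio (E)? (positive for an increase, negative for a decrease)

Baseline:
  N = 35
  M = 170 + 3·35 = 275
  D = 105 − 35 − 4·275 = -1030
  E = 202 − 4·35 − 2·275 + 2·(-1030) = -2548
Policy A (D + 14):
  N = 35
  M = 170 + 3·35 = 275
  D = 105 − 35 − 4·275 (+14 from intervention) = -1016
  E = 202 − 4·35 − 2·275 + 2·(-1016) = -2520
Change in E: -2520 − (-2548) = 28

28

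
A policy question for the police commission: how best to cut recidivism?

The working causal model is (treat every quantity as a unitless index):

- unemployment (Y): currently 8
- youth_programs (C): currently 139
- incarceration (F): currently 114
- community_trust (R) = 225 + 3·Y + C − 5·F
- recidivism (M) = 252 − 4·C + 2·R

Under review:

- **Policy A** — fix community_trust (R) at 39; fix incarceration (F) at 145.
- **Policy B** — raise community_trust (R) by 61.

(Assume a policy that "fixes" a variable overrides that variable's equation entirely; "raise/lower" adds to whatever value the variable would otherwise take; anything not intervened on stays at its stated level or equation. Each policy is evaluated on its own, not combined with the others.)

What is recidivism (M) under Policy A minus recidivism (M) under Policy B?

320

Policy A (R := 39, F := 145):
  Y = 8
  C = 139
  F = 145
  R = 39
  M = 252 − 4·139 + 2·39 = -226
Policy B (R + 61):
  Y = 8
  C = 139
  F = 114
  R = 225 + 3·8 + 139 − 5·114 (+61 from intervention) = -121
  M = 252 − 4·139 + 2·(-121) = -546
M: -226 − (-546) = 320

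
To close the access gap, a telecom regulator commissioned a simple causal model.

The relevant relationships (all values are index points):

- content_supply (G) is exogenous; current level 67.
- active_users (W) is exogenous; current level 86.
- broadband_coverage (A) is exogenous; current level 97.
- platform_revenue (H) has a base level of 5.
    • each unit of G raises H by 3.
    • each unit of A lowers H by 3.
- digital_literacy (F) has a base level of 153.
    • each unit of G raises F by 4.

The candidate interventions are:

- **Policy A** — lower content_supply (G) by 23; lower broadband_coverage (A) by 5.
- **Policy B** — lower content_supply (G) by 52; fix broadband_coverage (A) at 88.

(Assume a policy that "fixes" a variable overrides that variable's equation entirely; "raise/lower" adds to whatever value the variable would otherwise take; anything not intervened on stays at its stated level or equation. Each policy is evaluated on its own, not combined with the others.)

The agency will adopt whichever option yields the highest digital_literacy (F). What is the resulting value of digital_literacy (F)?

Policy A (G − 23, A − 5):
  G = 67 − 23 = 44
  F = 153 + 4·44 = 329
Policy B (G − 52, A := 88):
  G = 67 − 52 = 15
  F = 153 + 4·15 = 213
Comparing — Policy A: F=329, Policy B: F=213. Highest is 329 (Policy A).

329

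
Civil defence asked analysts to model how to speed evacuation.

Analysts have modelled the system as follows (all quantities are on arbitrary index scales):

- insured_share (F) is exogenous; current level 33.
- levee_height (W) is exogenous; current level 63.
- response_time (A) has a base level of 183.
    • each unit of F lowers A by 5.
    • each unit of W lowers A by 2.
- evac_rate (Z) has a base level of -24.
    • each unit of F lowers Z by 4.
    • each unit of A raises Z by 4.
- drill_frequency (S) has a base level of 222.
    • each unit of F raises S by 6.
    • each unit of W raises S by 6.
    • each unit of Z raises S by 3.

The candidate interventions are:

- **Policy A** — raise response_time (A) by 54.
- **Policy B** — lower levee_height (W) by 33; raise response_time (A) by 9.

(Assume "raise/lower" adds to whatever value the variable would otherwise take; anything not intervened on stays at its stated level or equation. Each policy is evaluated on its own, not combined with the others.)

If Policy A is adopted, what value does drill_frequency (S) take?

Policy A (A + 54):
  F = 33
  W = 63
  A = 183 − 5·33 − 2·63 (+54 from intervention) = -54
  Z = -24 − 4·33 + 4·(-54) = -372
  S = 222 + 6·33 + 6·63 + 3·(-372) = -318

-318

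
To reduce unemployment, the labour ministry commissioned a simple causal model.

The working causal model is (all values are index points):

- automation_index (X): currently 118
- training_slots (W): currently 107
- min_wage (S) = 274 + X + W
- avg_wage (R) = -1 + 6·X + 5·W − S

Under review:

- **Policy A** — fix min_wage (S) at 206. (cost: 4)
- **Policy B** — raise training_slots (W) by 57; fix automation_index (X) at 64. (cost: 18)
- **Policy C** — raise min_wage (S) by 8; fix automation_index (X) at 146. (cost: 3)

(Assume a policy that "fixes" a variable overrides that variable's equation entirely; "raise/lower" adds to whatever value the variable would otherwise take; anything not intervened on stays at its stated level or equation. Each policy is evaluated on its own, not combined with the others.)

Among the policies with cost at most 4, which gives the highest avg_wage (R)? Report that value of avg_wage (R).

Policy A (S := 206):
  X = 118
  W = 107
  S = 206
  R = -1 + 6·118 + 5·107 − 206 = 1036
Policy C (S + 8, X := 146):
  X = 146
  W = 107
  S = 274 + 146 + 107 (+8 from intervention) = 535
  R = -1 + 6·146 + 5·107 − 535 = 875
Comparing — Policy A: R=1036, Policy C: R=875. Highest is 1036 (Policy A).

1036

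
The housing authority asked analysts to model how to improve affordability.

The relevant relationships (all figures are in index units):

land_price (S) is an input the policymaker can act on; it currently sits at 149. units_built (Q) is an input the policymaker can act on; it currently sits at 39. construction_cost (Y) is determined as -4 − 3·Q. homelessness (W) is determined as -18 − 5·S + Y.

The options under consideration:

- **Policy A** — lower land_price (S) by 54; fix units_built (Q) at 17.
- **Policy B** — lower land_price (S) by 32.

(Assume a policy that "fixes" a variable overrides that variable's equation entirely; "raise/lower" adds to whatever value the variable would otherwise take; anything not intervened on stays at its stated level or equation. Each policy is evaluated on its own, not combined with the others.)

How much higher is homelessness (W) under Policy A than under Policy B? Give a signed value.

Policy A (S − 54, Q := 17):
  S = 149 − 54 = 95
  Q = 17
  Y = -4 − 3·17 = -55
  W = -18 − 5·95 + (-55) = -548
Policy B (S − 32):
  S = 149 − 32 = 117
  Q = 39
  Y = -4 − 3·39 = -121
  W = -18 − 5·117 + (-121) = -724
W: -548 − (-724) = 176

176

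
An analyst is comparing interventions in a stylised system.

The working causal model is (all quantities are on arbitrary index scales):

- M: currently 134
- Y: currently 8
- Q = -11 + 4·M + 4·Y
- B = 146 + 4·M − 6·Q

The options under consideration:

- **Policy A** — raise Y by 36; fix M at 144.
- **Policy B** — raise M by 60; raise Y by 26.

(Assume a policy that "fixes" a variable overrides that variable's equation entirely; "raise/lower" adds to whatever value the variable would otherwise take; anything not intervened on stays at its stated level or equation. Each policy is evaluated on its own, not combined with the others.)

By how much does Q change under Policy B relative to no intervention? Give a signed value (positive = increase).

Baseline:
  M = 134
  Y = 8
  Q = -11 + 4·134 + 4·8 = 557
Policy B (M + 60, Y + 26):
  M = 134 + 60 = 194
  Y = 8 + 26 = 34
  Q = -11 + 4·194 + 4·34 = 901
Change in Q: 901 − 557 = 344

344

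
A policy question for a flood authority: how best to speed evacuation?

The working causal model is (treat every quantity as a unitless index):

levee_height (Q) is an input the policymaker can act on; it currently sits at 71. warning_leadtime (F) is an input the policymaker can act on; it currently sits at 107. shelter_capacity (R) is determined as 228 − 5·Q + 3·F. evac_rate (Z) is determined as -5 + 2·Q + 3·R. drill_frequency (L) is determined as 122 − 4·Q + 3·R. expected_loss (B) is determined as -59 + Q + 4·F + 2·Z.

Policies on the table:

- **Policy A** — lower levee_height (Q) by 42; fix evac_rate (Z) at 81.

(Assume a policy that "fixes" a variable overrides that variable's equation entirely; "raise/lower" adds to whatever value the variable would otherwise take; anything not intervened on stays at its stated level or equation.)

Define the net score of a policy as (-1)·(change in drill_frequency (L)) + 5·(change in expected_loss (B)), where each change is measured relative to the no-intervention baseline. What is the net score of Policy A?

-7388

Baseline:
  Q = 71
  F = 107
  R = 228 − 5·71 + 3·107 = 194
  Z = -5 + 2·71 + 3·194 = 719
  L = 122 − 4·71 + 3·194 = 420
  B = -59 + 71 + 4·107 + 2·719 = 1878
Policy A (Q − 42, Z := 81):
  Q = 71 − 42 = 29
  F = 107
  R = 228 − 5·29 + 3·107 = 404
  Z = 81
  L = 122 − 4·29 + 3·404 = 1218
  B = -59 + 29 + 4·107 + 2·81 = 560
ΔL = 1218 − 420 = 798; ΔB = 560 − 1878 = -1318
Score = (-1)·798 + 5·(-1318) = -7388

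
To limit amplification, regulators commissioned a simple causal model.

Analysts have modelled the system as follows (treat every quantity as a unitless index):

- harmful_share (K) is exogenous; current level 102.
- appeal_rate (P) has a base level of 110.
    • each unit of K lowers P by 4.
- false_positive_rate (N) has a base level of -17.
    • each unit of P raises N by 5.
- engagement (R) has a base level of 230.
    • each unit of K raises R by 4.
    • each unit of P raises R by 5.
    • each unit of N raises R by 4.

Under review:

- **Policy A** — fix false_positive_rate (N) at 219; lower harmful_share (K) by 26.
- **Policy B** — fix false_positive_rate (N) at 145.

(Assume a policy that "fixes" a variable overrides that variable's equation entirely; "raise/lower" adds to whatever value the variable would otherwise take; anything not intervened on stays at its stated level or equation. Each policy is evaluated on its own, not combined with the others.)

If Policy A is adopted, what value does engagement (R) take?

Policy A (N := 219, K − 26):
  K = 102 − 26 = 76
  P = 110 − 4·76 = -194
  N = 219
  R = 230 + 4·76 + 5·(-194) + 4·219 = 440

440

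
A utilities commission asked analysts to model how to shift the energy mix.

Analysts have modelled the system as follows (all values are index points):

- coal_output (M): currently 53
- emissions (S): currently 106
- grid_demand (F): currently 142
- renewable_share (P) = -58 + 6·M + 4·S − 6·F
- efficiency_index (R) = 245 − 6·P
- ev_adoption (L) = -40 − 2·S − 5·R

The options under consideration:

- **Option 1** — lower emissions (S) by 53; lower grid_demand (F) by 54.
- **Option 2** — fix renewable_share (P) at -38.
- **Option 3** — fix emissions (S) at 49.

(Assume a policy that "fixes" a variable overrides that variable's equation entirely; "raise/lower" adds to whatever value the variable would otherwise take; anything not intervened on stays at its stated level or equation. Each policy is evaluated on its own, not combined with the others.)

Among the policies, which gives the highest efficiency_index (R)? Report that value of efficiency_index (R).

2621

Option 1 (S − 53, F − 54):
  M = 53
  S = 106 − 53 = 53
  F = 142 − 54 = 88
  P = -58 + 6·53 + 4·53 − 6·88 = -56
  R = 245 − 6·(-56) = 581
Option 2 (P := -38):
  M = 53
  S = 106
  F = 142
  P = -38
  R = 245 − 6·(-38) = 473
Option 3 (S := 49):
  M = 53
  S = 49
  F = 142
  P = -58 + 6·53 + 4·49 − 6·142 = -396
  R = 245 − 6·(-396) = 2621
Comparing — Option 1: R=581, Option 2: R=473, Option 3: R=2621. Highest is 2621 (Option 3).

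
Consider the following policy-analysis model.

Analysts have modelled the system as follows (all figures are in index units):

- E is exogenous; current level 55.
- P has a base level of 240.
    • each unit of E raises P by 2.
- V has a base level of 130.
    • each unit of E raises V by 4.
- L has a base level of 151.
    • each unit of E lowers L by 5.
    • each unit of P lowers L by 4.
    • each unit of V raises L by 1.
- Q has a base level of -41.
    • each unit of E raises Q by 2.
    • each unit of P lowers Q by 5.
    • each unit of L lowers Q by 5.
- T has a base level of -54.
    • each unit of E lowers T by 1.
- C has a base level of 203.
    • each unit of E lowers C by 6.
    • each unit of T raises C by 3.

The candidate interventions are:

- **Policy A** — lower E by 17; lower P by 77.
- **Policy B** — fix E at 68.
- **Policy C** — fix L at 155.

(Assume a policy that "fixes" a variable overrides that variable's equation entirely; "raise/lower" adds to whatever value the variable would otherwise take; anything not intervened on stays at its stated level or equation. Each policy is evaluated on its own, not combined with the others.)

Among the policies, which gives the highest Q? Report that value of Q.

Policy A (E − 17, P − 77):
  E = 55 − 17 = 38
  P = 240 + 2·38 (−77 from intervention) = 239
  V = 130 + 4·38 = 282
  L = 151 − 5·38 − 4·239 + 282 = -713
  Q = -41 + 2·38 − 5·239 − 5·(-713) = 2405
Policy B (E := 68):
  E = 68
  P = 240 + 2·68 = 376
  V = 130 + 4·68 = 402
  L = 151 − 5·68 − 4·376 + 402 = -1291
  Q = -41 + 2·68 − 5·376 − 5·(-1291) = 4670
Policy C (L := 155):
  E = 55
  P = 240 + 2·55 = 350
  V = 130 + 4·55 = 350
  L = 155
  Q = -41 + 2·55 − 5·350 − 5·155 = -2456
Comparing — Policy A: Q=2405, Policy B: Q=4670, Policy C: Q=-2456. Highest is 4670 (Policy B).

4670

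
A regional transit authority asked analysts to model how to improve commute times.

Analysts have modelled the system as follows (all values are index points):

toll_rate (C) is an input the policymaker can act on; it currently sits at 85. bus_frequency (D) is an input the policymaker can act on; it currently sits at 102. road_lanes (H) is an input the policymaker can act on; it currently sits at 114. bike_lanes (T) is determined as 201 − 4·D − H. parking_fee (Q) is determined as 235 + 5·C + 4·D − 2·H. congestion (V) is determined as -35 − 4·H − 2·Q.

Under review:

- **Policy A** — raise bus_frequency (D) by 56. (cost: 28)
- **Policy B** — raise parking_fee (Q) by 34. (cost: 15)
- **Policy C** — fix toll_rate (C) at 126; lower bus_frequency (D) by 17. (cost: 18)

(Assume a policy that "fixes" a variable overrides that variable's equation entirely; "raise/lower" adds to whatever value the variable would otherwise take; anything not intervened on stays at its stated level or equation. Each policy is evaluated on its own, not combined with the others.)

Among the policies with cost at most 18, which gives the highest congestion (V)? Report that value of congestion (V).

-2239

Policy B (Q + 34):
  C = 85
  D = 102
  H = 114
  Q = 235 + 5·85 + 4·102 − 2·114 (+34 from intervention) = 874
  V = -35 − 4·114 − 2·874 = -2239
Policy C (C := 126, D − 17):
  C = 126
  D = 102 − 17 = 85
  H = 114
  Q = 235 + 5·126 + 4·85 − 2·114 = 977
  V = -35 − 4·114 − 2·977 = -2445
Comparing — Policy B: V=-2239, Policy C: V=-2445. Highest is -2239 (Policy B).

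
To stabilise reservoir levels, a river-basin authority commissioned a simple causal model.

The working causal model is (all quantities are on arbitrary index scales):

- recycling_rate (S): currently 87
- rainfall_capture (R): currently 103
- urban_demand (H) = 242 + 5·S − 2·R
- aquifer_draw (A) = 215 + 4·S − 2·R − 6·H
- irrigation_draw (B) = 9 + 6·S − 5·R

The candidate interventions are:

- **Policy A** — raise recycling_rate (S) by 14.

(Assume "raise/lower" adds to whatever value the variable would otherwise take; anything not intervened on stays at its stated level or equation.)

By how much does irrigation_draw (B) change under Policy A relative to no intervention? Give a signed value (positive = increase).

Baseline:
  S = 87
  R = 103
  B = 9 + 6·87 − 5·103 = 16
Policy A (S + 14):
  S = 87 + 14 = 101
  R = 103
  B = 9 + 6·101 − 5·103 = 100
Change in B: 100 − 16 = 84

84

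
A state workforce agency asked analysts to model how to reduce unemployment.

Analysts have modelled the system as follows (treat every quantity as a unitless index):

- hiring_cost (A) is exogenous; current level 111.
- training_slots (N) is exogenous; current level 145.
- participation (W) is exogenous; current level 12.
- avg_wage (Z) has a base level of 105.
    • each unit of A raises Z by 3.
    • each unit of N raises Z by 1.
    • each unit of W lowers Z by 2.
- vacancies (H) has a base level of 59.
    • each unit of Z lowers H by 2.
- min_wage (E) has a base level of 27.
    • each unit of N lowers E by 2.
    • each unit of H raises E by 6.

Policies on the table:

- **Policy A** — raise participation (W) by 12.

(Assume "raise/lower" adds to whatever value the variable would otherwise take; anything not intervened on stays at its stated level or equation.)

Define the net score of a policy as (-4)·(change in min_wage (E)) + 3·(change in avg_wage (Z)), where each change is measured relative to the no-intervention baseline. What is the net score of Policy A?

Baseline:
  A = 111
  N = 145
  W = 12
  Z = 105 + 3·111 + 145 − 2·12 = 559
  H = 59 − 2·559 = -1059
  E = 27 − 2·145 + 6·(-1059) = -6617
Policy A (W + 12):
  A = 111
  N = 145
  W = 12 + 12 = 24
  Z = 105 + 3·111 + 145 − 2·24 = 535
  H = 59 − 2·535 = -1011
  E = 27 − 2·145 + 6·(-1011) = -6329
ΔE = -6329 − (-6617) = 288; ΔZ = 535 − 559 = -24
Score = (-4)·288 + 3·(-24) = -1224

-1224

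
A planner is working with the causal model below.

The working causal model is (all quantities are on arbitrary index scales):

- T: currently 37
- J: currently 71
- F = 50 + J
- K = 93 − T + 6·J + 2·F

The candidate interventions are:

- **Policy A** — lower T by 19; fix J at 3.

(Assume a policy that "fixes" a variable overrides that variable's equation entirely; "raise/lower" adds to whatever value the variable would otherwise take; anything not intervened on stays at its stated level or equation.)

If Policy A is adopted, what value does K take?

199

Policy A (T − 19, J := 3):
  T = 37 − 19 = 18
  J = 3
  F = 50 + 3 = 53
  K = 93 − 18 + 6·3 + 2·53 = 199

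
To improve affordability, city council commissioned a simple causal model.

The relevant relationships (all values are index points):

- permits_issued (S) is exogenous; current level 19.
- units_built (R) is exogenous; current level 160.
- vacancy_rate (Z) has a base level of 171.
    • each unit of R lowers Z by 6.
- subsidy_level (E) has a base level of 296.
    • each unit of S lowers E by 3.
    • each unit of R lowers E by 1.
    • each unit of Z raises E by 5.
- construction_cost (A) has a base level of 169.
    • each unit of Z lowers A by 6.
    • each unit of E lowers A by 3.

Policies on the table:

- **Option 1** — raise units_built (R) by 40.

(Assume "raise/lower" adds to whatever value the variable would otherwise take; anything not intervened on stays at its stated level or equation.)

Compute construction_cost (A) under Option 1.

Option 1 (R + 40):
  S = 19
  R = 160 + 40 = 200
  Z = 171 − 6·200 = -1029
  E = 296 − 3·19 − 200 + 5·(-1029) = -5106
  A = 169 − 6·(-1029) − 3·(-5106) = 21661

21661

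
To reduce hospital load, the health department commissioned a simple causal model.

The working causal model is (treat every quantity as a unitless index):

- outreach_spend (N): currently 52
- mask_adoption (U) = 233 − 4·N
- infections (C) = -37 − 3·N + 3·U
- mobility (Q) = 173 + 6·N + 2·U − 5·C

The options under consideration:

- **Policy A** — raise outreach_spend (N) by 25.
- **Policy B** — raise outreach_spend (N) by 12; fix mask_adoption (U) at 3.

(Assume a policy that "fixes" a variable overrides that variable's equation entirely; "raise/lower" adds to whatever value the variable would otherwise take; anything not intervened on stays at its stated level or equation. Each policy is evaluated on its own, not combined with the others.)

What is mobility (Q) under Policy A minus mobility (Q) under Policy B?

1287

Policy A (N + 25):
  N = 52 + 25 = 77
  U = 233 − 4·77 = -75
  C = -37 − 3·77 + 3·(-75) = -493
  Q = 173 + 6·77 + 2·(-75) − 5·(-493) = 2950
Policy B (N + 12, U := 3):
  N = 52 + 12 = 64
  U = 3
  C = -37 − 3·64 + 3·3 = -220
  Q = 173 + 6·64 + 2·3 − 5·(-220) = 1663
Q: 2950 − 1663 = 1287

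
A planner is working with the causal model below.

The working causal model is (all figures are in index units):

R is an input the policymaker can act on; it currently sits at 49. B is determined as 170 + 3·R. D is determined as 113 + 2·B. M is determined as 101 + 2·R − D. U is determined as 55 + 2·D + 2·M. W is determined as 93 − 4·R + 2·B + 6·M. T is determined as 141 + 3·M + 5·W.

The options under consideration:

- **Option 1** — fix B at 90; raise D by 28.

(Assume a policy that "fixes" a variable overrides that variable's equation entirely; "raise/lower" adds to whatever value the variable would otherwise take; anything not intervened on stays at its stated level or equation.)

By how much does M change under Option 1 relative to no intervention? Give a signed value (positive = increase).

Baseline:
  R = 49
  B = 170 + 3·49 = 317
  D = 113 + 2·317 = 747
  M = 101 + 2·49 − 747 = -548
Option 1 (B := 90, D + 28):
  R = 49
  B = 90
  D = 113 + 2·90 (+28 from intervention) = 321
  M = 101 + 2·49 − 321 = -122
Change in M: -122 − (-548) = 426

426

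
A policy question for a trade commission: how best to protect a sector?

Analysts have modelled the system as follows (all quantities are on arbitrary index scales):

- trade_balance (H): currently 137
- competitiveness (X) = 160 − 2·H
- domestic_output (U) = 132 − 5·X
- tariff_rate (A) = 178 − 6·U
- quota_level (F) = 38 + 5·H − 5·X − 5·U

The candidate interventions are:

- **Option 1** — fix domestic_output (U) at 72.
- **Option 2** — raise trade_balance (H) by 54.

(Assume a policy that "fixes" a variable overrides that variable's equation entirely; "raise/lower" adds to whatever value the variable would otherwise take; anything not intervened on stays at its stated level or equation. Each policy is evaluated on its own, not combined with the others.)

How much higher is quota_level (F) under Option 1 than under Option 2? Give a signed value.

5040

Option 1 (U := 72):
  H = 137
  X = 160 − 2·137 = -114
  U = 72
  F = 38 + 5·137 − 5·(-114) − 5·72 = 933
Option 2 (H + 54):
  H = 137 + 54 = 191
  X = 160 − 2·191 = -222
  U = 132 − 5·(-222) = 1242
  F = 38 + 5·191 − 5·(-222) − 5·1242 = -4107
F: 933 − (-4107) = 5040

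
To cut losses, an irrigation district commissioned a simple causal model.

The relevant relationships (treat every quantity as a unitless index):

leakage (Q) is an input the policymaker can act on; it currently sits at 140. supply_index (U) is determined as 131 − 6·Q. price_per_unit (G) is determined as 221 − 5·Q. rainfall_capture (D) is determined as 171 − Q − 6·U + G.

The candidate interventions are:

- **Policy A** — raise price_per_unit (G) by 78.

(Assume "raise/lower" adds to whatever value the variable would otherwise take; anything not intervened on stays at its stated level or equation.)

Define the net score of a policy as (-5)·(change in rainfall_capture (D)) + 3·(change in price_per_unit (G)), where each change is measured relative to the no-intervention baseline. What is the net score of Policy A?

Baseline:
  Q = 140
  U = 131 − 6·140 = -709
  G = 221 − 5·140 = -479
  D = 171 − 140 − 6·(-709) + (-479) = 3806
Policy A (G + 78):
  Q = 140
  U = 131 − 6·140 = -709
  G = 221 − 5·140 (+78 from intervention) = -401
  D = 171 − 140 − 6·(-709) + (-401) = 3884
ΔD = 3884 − 3806 = 78; ΔG = -401 − (-479) = 78
Score = (-5)·78 + 3·78 = -156

-156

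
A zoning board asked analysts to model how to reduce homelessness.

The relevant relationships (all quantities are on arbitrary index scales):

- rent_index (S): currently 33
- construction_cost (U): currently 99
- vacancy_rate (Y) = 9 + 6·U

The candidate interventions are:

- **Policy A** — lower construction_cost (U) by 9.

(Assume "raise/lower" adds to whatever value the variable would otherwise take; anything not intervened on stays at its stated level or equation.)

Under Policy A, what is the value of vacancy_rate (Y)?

549

Policy A (U − 9):
  U = 99 − 9 = 90
  Y = 9 + 6·90 = 549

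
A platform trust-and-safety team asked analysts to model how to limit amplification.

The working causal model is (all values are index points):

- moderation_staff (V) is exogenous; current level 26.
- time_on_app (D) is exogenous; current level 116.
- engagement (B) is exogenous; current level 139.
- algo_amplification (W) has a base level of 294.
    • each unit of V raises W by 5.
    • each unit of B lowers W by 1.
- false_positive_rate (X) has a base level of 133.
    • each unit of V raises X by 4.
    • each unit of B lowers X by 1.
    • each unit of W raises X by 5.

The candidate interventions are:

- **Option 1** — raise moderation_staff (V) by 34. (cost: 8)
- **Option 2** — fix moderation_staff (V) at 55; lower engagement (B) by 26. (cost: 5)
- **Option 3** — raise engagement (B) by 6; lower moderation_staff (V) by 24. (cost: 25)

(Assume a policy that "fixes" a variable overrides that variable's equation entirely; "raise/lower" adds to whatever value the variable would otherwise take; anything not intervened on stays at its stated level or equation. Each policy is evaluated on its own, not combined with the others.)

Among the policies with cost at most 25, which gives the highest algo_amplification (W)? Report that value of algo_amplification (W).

Option 1 (V + 34):
  V = 26 + 34 = 60
  B = 139
  W = 294 + 5·60 − 139 = 455
Option 2 (V := 55, B − 26):
  V = 55
  B = 139 − 26 = 113
  W = 294 + 5·55 − 113 = 456
Option 3 (B + 6, V − 24):
  V = 26 − 24 = 2
  B = 139 + 6 = 145
  W = 294 + 5·2 − 145 = 159
Comparing — Option 1: W=455, Option 2: W=456, Option 3: W=159. Highest is 456 (Option 2).

456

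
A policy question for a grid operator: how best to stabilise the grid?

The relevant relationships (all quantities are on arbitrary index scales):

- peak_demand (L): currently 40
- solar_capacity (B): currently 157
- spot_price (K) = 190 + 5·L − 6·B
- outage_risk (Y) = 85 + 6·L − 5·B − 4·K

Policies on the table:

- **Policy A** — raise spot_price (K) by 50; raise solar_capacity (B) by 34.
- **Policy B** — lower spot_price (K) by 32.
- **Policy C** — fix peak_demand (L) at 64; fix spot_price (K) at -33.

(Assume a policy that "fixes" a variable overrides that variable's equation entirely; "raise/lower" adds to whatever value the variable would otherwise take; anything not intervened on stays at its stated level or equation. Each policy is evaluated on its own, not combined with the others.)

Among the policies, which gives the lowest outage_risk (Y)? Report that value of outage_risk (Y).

Policy A (K + 50, B + 34):
  L = 40
  B = 157 + 34 = 191
  K = 190 + 5·40 − 6·191 (+50 from intervention) = -706
  Y = 85 + 6·40 − 5·191 − 4·(-706) = 2194
Policy B (K − 32):
  L = 40
  B = 157
  K = 190 + 5·40 − 6·157 (−32 from intervention) = -584
  Y = 85 + 6·40 − 5·157 − 4·(-584) = 1876
Policy C (L := 64, K := -33):
  L = 64
  B = 157
  K = -33
  Y = 85 + 6·64 − 5·157 − 4·(-33) = -184
Comparing — Policy A: Y=2194, Policy B: Y=1876, Policy C: Y=-184. Lowest is -184 (Policy C).

-184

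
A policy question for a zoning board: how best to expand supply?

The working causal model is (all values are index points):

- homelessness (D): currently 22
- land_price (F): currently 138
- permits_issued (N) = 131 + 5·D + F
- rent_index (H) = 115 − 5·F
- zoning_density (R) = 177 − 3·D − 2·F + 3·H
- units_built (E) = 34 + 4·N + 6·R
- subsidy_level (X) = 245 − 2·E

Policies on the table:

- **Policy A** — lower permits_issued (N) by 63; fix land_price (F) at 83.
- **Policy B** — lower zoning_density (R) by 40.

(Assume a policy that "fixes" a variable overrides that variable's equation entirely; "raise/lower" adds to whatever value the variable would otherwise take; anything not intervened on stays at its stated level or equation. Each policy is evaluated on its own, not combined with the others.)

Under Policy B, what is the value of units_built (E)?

-10030

Policy B (R − 40):
  D = 22
  F = 138
  N = 131 + 5·22 + 138 = 379
  H = 115 − 5·138 = -575
  R = 177 − 3·22 − 2·138 + 3·(-575) (−40 from intervention) = -1930
  E = 34 + 4·379 + 6·(-1930) = -10030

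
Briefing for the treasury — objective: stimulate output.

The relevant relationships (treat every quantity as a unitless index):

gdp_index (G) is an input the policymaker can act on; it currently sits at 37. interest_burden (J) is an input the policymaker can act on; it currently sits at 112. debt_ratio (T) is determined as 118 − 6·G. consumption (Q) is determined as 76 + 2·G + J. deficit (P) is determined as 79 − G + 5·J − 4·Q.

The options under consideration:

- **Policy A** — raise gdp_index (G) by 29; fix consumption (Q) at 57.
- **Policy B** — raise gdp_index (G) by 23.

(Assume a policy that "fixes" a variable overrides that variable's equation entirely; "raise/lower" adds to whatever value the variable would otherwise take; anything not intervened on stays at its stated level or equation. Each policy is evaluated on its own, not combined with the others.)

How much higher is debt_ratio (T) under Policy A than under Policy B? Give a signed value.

-36

Policy A (G + 29, Q := 57):
  G = 37 + 29 = 66
  T = 118 − 6·66 = -278
Policy B (G + 23):
  G = 37 + 23 = 60
  T = 118 − 6·60 = -242
T: -278 − (-242) = -36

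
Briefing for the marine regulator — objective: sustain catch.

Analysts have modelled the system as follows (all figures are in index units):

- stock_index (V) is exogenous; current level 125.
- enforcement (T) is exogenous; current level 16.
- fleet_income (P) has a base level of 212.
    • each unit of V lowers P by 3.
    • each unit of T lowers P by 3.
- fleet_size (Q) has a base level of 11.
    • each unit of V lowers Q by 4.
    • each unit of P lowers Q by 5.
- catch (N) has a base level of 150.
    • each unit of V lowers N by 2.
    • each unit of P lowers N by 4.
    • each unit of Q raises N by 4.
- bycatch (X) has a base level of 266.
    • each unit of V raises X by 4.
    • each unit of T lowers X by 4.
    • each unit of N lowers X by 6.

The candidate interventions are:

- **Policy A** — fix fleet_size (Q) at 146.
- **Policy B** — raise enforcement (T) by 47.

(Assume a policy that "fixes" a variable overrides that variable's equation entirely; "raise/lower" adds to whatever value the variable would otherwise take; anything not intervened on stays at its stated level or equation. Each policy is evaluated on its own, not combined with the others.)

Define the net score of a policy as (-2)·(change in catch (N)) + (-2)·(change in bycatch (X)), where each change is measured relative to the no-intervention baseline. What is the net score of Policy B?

34216

Baseline:
  V = 125
  T = 16
  P = 212 − 3·125 − 3·16 = -211
  Q = 11 − 4·125 − 5·(-211) = 566
  N = 150 − 2·125 − 4·(-211) + 4·566 = 3008
  X = 266 + 4·125 − 4·16 − 6·3008 = -17346
Policy B (T + 47):
  V = 125
  T = 16 + 47 = 63
  P = 212 − 3·125 − 3·63 = -352
  Q = 11 − 4·125 − 5·(-352) = 1271
  N = 150 − 2·125 − 4·(-352) + 4·1271 = 6392
  X = 266 + 4·125 − 4·63 − 6·6392 = -37838
ΔN = 6392 − 3008 = 3384; ΔX = -37838 − (-17346) = -20492
Score = (-2)·3384 + (-2)·(-20492) = 34216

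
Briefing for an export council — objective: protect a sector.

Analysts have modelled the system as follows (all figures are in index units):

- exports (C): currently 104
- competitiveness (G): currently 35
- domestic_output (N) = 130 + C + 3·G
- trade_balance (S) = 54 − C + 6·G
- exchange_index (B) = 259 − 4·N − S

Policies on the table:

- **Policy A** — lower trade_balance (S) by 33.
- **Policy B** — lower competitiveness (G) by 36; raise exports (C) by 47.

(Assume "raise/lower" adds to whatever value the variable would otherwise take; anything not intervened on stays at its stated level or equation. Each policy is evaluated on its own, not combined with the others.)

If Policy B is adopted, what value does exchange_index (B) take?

-750

Policy B (G − 36, C + 47):
  C = 104 + 47 = 151
  G = 35 − 36 = -1
  N = 130 + 151 + 3·(-1) = 278
  S = 54 − 151 + 6·(-1) = -103
  B = 259 − 4·278 − (-103) = -750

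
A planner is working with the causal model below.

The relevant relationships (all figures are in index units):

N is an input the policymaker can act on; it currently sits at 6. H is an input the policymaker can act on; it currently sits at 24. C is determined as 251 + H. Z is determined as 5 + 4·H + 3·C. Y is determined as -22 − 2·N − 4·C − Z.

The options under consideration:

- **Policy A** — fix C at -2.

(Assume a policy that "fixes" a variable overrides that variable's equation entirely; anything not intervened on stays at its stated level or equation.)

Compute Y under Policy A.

Policy A (C := -2):
  N = 6
  H = 24
  C = -2
  Z = 5 + 4·24 + 3·(-2) = 95
  Y = -22 − 2·6 − 4·(-2) − 95 = -121

-121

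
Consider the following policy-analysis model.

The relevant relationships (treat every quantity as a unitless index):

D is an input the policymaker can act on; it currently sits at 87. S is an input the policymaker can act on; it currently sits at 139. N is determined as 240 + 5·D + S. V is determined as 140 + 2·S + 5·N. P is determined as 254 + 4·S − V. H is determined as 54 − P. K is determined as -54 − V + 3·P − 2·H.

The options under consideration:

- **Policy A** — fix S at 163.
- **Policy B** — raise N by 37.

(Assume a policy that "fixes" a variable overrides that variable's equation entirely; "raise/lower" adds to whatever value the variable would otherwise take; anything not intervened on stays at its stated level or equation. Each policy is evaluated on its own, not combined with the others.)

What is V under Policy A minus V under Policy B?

-17

Policy A (S := 163):
  D = 87
  S = 163
  N = 240 + 5·87 + 163 = 838
  V = 140 + 2·163 + 5·838 = 4656
Policy B (N + 37):
  D = 87
  S = 139
  N = 240 + 5·87 + 139 (+37 from intervention) = 851
  V = 140 + 2·139 + 5·851 = 4673
V: 4656 − 4673 = -17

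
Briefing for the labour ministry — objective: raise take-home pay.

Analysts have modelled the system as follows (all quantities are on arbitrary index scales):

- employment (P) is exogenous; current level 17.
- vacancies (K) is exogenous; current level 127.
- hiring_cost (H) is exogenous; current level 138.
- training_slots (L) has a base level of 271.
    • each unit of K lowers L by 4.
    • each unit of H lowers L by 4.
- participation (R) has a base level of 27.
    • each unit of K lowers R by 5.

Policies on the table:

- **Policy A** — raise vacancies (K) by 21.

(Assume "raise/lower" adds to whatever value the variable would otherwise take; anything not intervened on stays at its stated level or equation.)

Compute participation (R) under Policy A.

-713

Policy A (K + 21):
  K = 127 + 21 = 148
  R = 27 − 5·148 = -713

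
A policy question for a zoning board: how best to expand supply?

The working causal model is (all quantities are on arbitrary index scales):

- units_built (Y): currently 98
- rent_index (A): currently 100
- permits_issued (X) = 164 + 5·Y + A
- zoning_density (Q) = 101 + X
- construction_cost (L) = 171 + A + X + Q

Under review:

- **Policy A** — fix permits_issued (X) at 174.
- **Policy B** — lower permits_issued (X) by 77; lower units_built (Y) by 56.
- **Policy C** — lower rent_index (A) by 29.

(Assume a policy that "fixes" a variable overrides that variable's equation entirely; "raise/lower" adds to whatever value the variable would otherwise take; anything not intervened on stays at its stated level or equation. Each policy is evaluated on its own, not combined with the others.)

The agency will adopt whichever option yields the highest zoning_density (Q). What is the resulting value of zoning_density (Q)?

826

Policy A (X := 174):
  Y = 98
  A = 100
  X = 174
  Q = 101 + 174 = 275
Policy B (X − 77, Y − 56):
  Y = 98 − 56 = 42
  A = 100
  X = 164 + 5·42 + 100 (−77 from intervention) = 397
  Q = 101 + 397 = 498
Policy C (A − 29):
  Y = 98
  A = 100 − 29 = 71
  X = 164 + 5·98 + 71 = 725
  Q = 101 + 725 = 826
Comparing — Policy A: Q=275, Policy B: Q=498, Policy C: Q=826. Highest is 826 (Policy C).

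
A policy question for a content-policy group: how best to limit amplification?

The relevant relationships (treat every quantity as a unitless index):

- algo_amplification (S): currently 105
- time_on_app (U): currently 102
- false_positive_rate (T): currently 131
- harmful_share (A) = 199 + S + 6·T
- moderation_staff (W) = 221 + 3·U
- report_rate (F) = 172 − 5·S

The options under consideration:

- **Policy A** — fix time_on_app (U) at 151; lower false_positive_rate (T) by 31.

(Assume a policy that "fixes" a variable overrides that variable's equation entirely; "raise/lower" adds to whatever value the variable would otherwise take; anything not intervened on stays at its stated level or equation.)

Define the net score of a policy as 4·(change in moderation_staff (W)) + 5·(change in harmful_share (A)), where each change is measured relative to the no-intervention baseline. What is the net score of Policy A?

-342

Baseline:
  S = 105
  U = 102
  T = 131
  A = 199 + 105 + 6·131 = 1090
  W = 221 + 3·102 = 527
Policy A (U := 151, T − 31):
  S = 105
  U = 151
  T = 131 − 31 = 100
  A = 199 + 105 + 6·100 = 904
  W = 221 + 3·151 = 674
ΔW = 674 − 527 = 147; ΔA = 904 − 1090 = -186
Score = 4·147 + 5·(-186) = -342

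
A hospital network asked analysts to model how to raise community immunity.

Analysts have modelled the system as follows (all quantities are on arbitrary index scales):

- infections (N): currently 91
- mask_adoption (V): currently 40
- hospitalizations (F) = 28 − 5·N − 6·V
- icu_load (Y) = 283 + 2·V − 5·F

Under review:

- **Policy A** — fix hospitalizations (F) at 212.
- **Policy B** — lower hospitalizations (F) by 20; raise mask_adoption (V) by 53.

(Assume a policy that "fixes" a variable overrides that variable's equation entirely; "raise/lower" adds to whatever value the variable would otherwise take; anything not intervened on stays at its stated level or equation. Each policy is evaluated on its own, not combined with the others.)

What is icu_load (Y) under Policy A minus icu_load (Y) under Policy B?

-6191

Policy A (F := 212):
  N = 91
  V = 40
  F = 212
  Y = 283 + 2·40 − 5·212 = -697
Policy B (F − 20, V + 53):
  N = 91
  V = 40 + 53 = 93
  F = 28 − 5·91 − 6·93 (−20 from intervention) = -1005
  Y = 283 + 2·93 − 5·(-1005) = 5494
Y: -697 − 5494 = -6191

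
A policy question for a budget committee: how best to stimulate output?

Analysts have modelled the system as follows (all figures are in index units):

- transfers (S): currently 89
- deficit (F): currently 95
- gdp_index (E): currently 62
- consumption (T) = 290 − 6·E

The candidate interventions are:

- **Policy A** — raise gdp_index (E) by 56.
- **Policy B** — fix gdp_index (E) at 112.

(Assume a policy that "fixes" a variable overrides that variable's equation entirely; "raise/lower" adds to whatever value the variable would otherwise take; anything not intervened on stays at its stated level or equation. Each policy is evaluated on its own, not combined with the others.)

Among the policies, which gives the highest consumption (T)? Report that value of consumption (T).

Policy A (E + 56):
  E = 62 + 56 = 118
  T = 290 − 6·118 = -418
Policy B (E := 112):
  E = 112
  T = 290 − 6·112 = -382
Comparing — Policy A: T=-418, Policy B: T=-382. Highest is -382 (Policy B).

-382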